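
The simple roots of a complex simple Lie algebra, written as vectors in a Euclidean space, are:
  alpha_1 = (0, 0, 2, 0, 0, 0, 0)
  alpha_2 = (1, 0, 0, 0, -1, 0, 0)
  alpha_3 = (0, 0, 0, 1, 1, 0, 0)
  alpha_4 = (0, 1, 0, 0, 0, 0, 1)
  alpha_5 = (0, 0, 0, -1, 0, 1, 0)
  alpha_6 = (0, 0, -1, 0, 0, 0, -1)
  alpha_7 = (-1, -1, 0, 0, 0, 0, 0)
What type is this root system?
Compute the Cartan integers a_ij = 2(alpha_i, alpha_j)/(alpha_j, alpha_j); the resulting 7x7 Cartan matrix is
[[2, 0, 0, 0, 0, -2, 0], [0, 2, -1, 0, 0, 0, -1], [0, -1, 2, 0, -1, 0, 0], [0, 0, 0, 2, 0, -1, -1], [0, 0, -1, 0, 2, 0, 0], [-1, 0, 0, -1, 0, 2, 0], [0, -1, 0, -1, 0, 0, 2]].
The roots have two lengths (squared-length ratio 2:1); the short ones are alpha_{2,3,4,5,6,7}. The associated Dynkin diagram is a chain of 7 nodes with a double edge at one end; the terminal node there is the unique long simple root (C_7), so the type is C_7 (the algebra sp(14)).

C_7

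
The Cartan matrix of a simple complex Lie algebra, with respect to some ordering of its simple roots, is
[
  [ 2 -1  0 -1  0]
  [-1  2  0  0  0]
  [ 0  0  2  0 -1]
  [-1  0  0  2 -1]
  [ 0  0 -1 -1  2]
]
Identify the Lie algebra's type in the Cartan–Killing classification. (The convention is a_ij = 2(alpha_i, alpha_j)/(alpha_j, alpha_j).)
The matrix has rank 5 with 2's on the diagonal. Reading the off-diagonal entries as Dynkin edges (a single edge where a_ij = a_ji = -1; a double or triple edge where a_ij * a_ji = 2 or 3), the diagram is a chain of 5 nodes with single edges (A_5). One simple-root ordering that puts it in standard form is (alpha_2, alpha_1, alpha_4, alpha_5, alpha_3). So the algebra is type A_5, i.e. sl(6).

A_5 (sl(6))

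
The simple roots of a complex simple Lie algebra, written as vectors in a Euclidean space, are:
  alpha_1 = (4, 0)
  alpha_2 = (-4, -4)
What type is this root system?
Compute the Cartan integers a_ij = 2(alpha_i, alpha_j)/(alpha_j, alpha_j); the resulting 2x2 Cartan matrix is
[[2, -1], [-2, 2]].
The roots have two lengths (squared-length ratio 2:1); the short ones are alpha_{1}. The associated Dynkin diagram is a chain of 2 nodes with a double edge at one end; the terminal node there is the unique short simple root (B_2), so the type is B_2 (the algebra so(5)).

B_2 (so(5))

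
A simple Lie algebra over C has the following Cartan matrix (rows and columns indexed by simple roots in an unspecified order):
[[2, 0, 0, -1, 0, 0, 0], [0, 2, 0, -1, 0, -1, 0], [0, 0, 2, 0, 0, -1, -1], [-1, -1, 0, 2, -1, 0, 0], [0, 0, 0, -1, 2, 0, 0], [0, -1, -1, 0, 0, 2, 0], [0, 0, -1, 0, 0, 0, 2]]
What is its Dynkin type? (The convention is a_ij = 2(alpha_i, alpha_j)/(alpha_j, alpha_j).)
The matrix has rank 7 with 2's on the diagonal. Reading the off-diagonal entries as Dynkin edges (a single edge where a_ij = a_ji = -1; a double or triple edge where a_ij * a_ji = 2 or 3), the diagram is a chain of 5 nodes with a fork of two nodes at one end (D_7). One simple-root ordering that puts it in standard form is (alpha_7, alpha_3, alpha_6, alpha_2, alpha_4, alpha_5, alpha_1). So the algebra is type D_7, i.e. so(14).

D_7 (so(14))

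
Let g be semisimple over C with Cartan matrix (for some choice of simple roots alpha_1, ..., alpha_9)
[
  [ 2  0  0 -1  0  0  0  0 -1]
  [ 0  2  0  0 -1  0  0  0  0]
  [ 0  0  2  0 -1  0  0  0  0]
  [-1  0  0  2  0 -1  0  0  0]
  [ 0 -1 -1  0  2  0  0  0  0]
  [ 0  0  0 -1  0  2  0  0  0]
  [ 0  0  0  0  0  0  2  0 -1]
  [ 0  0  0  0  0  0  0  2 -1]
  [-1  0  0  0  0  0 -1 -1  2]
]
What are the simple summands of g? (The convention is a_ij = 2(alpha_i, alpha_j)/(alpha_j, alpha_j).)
type A_3 + type D_6

The diagram associated to this matrix has two connected components: the simple roots {alpha_2, alpha_3, alpha_5} form a chain of 3 nodes with single edges (A_3), and {alpha_1, alpha_4, alpha_6, alpha_7, alpha_8, alpha_9} form a chain of 4 nodes with a fork of two nodes at one end (D_6). A semisimple Lie algebra decomposes uniquely as the direct sum of simple ideals, one per connected component of its Dynkin diagram, so g ≅ A_3 ⊕ D_6 (dimension 15 + 66 = 81).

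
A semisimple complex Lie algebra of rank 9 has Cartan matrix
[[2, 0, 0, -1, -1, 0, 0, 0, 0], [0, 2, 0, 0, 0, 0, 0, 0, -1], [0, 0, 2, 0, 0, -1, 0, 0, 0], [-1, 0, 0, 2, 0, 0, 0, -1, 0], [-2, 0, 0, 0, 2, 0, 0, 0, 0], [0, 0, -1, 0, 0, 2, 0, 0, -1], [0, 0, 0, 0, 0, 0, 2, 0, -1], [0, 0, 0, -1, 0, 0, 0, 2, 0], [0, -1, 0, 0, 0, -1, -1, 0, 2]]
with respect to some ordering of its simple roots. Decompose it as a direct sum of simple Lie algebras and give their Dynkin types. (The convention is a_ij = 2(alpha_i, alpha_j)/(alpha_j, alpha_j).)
C_4 (sp(8)) ⊕ D_5 (so(10))

The diagram associated to this matrix has two connected components: the simple roots {alpha_1, alpha_4, alpha_5, alpha_8} form a chain of 4 nodes with a double edge at one end; the terminal node there is the unique long simple root (C_4), and {alpha_2, alpha_3, alpha_6, alpha_7, alpha_9} form a chain of 3 nodes with a fork of two nodes at one end (D_5). A semisimple Lie algebra decomposes uniquely as the direct sum of simple ideals, one per connected component of its Dynkin diagram, so g ≅ C_4 ⊕ D_5 (dimension 36 + 45 = 81).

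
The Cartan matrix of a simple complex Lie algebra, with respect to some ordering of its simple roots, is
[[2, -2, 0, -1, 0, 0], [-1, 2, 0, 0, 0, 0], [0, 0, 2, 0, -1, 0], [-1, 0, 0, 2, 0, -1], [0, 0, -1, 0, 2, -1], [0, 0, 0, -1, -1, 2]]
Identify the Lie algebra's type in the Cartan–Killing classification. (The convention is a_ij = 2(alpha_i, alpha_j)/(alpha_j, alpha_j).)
The matrix has rank 6 with 2's on the diagonal. Reading the off-diagonal entries as Dynkin edges (a single edge where a_ij = a_ji = -1; a double or triple edge where a_ij * a_ji = 2 or 3), the diagram is a chain of 6 nodes with a double edge at one end; the terminal node there is the unique short simple root (B_6). One simple-root ordering that puts it in standard form is (alpha_3, alpha_5, alpha_6, alpha_4, alpha_1, alpha_2). So the algebra is type B_6, i.e. so(13).

type B_6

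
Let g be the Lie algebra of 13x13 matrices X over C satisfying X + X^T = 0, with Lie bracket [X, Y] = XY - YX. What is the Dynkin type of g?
type B_6

This is so(13) with 13 odd, which has dimension 13(13-1)/2 = 78 and rank (13-1)/2 = 6. In the classification of classical Lie algebras, the orthogonal algebra so(2n+1) in an odd number of variables has type B_n; here n = 6, so the Dynkin diagram is a chain of 6 nodes with a double edge at one end; the terminal node there is the unique short simple root (B_6). Hence the type is B_6.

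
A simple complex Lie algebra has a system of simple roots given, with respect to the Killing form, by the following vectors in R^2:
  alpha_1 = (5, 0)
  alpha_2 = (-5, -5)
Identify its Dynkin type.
B2

Compute the Cartan integers a_ij = 2(alpha_i, alpha_j)/(alpha_j, alpha_j); the resulting 2x2 Cartan matrix is
[[2, -1], [-2, 2]].
The roots have two lengths (squared-length ratio 2:1); the short ones are alpha_{1}. The associated Dynkin diagram is a chain of 2 nodes with a double edge at one end; the terminal node there is the unique short simple root (B_2), so the type is B_2 (the algebra so(5)).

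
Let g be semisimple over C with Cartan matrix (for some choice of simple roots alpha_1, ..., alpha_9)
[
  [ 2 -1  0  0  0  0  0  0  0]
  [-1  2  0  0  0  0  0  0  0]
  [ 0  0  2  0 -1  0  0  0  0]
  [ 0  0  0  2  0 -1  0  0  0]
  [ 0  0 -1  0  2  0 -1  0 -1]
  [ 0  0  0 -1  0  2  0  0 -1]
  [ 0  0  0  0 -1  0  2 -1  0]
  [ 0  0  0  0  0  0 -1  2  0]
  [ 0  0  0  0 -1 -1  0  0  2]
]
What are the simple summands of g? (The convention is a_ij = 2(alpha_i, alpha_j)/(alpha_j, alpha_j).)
The diagram associated to this matrix has two connected components: the simple roots {alpha_1, alpha_2} form a chain of 2 nodes with single edges (A_2), and {alpha_3, alpha_4, alpha_5, alpha_6, alpha_7, alpha_8, alpha_9} form a chain of 6 nodes with one extra node attached to the third node from one end (E_7). A semisimple Lie algebra decomposes uniquely as the direct sum of simple ideals, one per connected component of its Dynkin diagram, so g ≅ A_2 ⊕ E_7 (dimension 8 + 133 = 141).

A_2 (sl(3)) + E_7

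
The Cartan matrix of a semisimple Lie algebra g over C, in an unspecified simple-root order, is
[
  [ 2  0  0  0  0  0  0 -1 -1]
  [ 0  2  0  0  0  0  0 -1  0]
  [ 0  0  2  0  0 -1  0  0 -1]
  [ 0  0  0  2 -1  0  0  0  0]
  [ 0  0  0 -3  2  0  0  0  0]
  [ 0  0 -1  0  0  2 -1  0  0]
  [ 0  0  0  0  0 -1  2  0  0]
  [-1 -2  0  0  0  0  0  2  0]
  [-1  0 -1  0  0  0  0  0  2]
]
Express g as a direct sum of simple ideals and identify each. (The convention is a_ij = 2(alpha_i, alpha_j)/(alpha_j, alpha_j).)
The diagram associated to this matrix has two connected components: the simple roots {alpha_1, alpha_2, alpha_3, alpha_6, alpha_7, alpha_8, alpha_9} form a chain of 7 nodes with a double edge at one end; the terminal node there is the unique short simple root (B_7), and {alpha_4, alpha_5} form two nodes joined by a triple edge (G_2). A semisimple Lie algebra decomposes uniquely as the direct sum of simple ideals, one per connected component of its Dynkin diagram, so g ≅ B_7 ⊕ G_2 (dimension 105 + 14 = 119).

B7 + G2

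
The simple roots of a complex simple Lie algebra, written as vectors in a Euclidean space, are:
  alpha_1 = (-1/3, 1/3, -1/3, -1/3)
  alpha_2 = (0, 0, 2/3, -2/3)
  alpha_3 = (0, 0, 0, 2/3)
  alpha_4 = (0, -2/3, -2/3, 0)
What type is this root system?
F4

Compute the Cartan integers a_ij = 2(alpha_i, alpha_j)/(alpha_j, alpha_j); the resulting 4x4 Cartan matrix is
[[2, 0, -1, 0], [0, 2, -2, -1], [-1, -1, 2, 0], [0, -1, 0, 2]].
The roots have two lengths (squared-length ratio 2:1); the short ones are alpha_{1,3}. The associated Dynkin diagram is a chain of 4 nodes with a double edge between the middle two (F_4), so the type is F_4.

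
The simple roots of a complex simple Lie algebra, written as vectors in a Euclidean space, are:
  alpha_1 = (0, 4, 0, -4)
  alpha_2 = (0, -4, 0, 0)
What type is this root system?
B_2

Compute the Cartan integers a_ij = 2(alpha_i, alpha_j)/(alpha_j, alpha_j); the resulting 2x2 Cartan matrix is
[[2, -2], [-1, 2]].
The roots have two lengths (squared-length ratio 2:1); the short ones are alpha_{2}. The associated Dynkin diagram is a chain of 2 nodes with a double edge at one end; the terminal node there is the unique short simple root (B_2), so the type is B_2 (the algebra so(5)).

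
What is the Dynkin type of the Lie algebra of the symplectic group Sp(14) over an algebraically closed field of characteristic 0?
This is sp(14), which has dimension 14(14+1)/2 = 105 and rank 14/2 = 7. In the classification of classical Lie algebras, the symplectic algebra sp(2n) has type C_n; here n = 7, so the Dynkin diagram is a chain of 7 nodes with a double edge at one end; the terminal node there is the unique long simple root (C_7). Hence the type is C_7.

C_7 (sp(14))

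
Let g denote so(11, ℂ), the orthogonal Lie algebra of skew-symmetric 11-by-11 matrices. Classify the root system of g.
B_5

This is so(11) with 11 odd, which has dimension 11(11-1)/2 = 55 and rank (11-1)/2 = 5. In the classification of classical Lie algebras, the orthogonal algebra so(2n+1) in an odd number of variables has type B_n; here n = 5, so the Dynkin diagram is a chain of 5 nodes with a double edge at one end; the terminal node there is the unique short simple root (B_5). Hence the type is B_5.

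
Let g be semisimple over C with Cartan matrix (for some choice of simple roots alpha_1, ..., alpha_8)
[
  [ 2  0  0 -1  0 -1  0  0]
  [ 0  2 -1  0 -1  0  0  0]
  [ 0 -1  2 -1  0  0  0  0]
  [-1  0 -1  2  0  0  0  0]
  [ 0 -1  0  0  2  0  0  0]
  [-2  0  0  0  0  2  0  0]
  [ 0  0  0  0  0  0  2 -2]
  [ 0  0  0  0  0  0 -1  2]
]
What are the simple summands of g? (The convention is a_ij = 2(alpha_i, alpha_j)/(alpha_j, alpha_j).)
The diagram associated to this matrix has two connected components: the simple roots {alpha_7, alpha_8} form a chain of 2 nodes with a double edge at one end; the terminal node there is the unique short simple root (B_2), and {alpha_1, alpha_2, alpha_3, alpha_4, alpha_5, alpha_6} form a chain of 6 nodes with a double edge at one end; the terminal node there is the unique long simple root (C_6). A semisimple Lie algebra decomposes uniquely as the direct sum of simple ideals, one per connected component of its Dynkin diagram, so g ≅ B_2 ⊕ C_6 (dimension 10 + 78 = 88).

B2 + C6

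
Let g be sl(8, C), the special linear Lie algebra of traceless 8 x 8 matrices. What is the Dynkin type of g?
This is sl(8), which has dimension 8^2 - 1 = 63 and rank 8 - 1 = 7 (a Cartan subalgebra is the diagonal traceless matrices). In the classification of classical Lie algebras, the special linear algebra sl(n+1) has type A_n; here n = 7, so the Dynkin diagram is a chain of 7 nodes with single edges (A_7). Hence the type is A_7.

type A_7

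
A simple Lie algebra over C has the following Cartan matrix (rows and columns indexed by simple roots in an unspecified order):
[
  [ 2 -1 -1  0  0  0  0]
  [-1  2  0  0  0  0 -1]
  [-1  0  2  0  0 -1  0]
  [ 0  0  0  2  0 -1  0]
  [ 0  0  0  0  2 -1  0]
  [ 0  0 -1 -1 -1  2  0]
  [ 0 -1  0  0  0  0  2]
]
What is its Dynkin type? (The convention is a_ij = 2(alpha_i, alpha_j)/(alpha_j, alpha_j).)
The matrix has rank 7 with 2's on the diagonal. Reading the off-diagonal entries as Dynkin edges (a single edge where a_ij = a_ji = -1; a double or triple edge where a_ij * a_ji = 2 or 3), the diagram is a chain of 5 nodes with a fork of two nodes at one end (D_7). One simple-root ordering that puts it in standard form is (alpha_7, alpha_2, alpha_1, alpha_3, alpha_6, alpha_5, alpha_4). So the algebra is type D_7, i.e. so(14).

type D_7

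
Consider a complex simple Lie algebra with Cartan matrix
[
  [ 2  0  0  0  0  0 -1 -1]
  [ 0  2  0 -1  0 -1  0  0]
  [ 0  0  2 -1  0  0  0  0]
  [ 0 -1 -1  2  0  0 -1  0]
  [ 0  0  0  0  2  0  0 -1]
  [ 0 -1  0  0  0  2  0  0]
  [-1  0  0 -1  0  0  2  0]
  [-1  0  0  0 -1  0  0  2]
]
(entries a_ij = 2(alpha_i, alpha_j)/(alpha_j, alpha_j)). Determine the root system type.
E_8

The matrix has rank 8 with 2's on the diagonal. Reading the off-diagonal entries as Dynkin edges (a single edge where a_ij = a_ji = -1; a double or triple edge where a_ij * a_ji = 2 or 3), the diagram is a chain of 7 nodes with one extra node attached to the third node from one end (E_8). One simple-root ordering that puts it in standard form is (alpha_6, alpha_3, alpha_2, alpha_4, alpha_7, alpha_1, alpha_8, alpha_5). So the algebra is type E_8.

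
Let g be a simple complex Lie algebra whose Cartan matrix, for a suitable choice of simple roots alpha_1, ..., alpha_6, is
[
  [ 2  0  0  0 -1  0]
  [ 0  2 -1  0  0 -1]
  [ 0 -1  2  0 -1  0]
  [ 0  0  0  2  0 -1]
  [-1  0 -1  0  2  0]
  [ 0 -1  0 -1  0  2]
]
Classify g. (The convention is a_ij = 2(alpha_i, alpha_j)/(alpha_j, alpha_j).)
The matrix has rank 6 with 2's on the diagonal. Reading the off-diagonal entries as Dynkin edges (a single edge where a_ij = a_ji = -1; a double or triple edge where a_ij * a_ji = 2 or 3), the diagram is a chain of 6 nodes with single edges (A_6). One simple-root ordering that puts it in standard form is (alpha_4, alpha_6, alpha_2, alpha_3, alpha_5, alpha_1). So the algebra is type A_6, i.e. sl(7).

type A_6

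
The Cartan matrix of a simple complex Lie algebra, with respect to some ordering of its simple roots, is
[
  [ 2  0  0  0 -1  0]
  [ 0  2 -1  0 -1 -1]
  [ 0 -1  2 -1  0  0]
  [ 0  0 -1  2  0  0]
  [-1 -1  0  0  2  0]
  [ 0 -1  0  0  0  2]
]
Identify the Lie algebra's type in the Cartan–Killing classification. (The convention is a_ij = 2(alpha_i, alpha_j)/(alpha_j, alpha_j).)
The matrix has rank 6 with 2's on the diagonal. Reading the off-diagonal entries as Dynkin edges (a single edge where a_ij = a_ji = -1; a double or triple edge where a_ij * a_ji = 2 or 3), the diagram is a chain of 5 nodes with one extra node attached to the third node from one end (E_6). One simple-root ordering that puts it in standard form is (alpha_1, alpha_6, alpha_5, alpha_2, alpha_3, alpha_4). So the algebra is type E_6.

E_6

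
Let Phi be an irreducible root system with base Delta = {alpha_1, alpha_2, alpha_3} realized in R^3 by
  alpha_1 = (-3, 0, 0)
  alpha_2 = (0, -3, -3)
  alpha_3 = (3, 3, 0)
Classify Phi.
Compute the Cartan integers a_ij = 2(alpha_i, alpha_j)/(alpha_j, alpha_j); the resulting 3x3 Cartan matrix is
[[2, 0, -1], [0, 2, -1], [-2, -1, 2]].
The roots have two lengths (squared-length ratio 2:1); the short ones are alpha_{1}. The associated Dynkin diagram is a chain of 3 nodes with a double edge at one end; the terminal node there is the unique short simple root (B_3), so the type is B_3 (the algebra so(7)).

type B_3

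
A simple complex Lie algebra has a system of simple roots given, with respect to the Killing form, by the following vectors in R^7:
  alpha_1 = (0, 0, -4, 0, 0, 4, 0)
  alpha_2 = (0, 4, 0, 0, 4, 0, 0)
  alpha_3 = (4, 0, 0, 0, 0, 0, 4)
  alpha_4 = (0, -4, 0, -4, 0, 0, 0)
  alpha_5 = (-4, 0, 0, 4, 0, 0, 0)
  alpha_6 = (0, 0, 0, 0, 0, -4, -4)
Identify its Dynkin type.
A_6 (sl(7))

Compute the Cartan integers a_ij = 2(alpha_i, alpha_j)/(alpha_j, alpha_j); the resulting 6x6 Cartan matrix is
[[2, 0, 0, 0, 0, -1], [0, 2, 0, -1, 0, 0], [0, 0, 2, 0, -1, -1], [0, -1, 0, 2, -1, 0], [0, 0, -1, -1, 2, 0], [-1, 0, -1, 0, 0, 2]].
All simple roots have the same length, so the diagram is simply laced. The associated Dynkin diagram is a chain of 6 nodes with single edges (A_6), so the type is A_6 (the algebra sl(7)).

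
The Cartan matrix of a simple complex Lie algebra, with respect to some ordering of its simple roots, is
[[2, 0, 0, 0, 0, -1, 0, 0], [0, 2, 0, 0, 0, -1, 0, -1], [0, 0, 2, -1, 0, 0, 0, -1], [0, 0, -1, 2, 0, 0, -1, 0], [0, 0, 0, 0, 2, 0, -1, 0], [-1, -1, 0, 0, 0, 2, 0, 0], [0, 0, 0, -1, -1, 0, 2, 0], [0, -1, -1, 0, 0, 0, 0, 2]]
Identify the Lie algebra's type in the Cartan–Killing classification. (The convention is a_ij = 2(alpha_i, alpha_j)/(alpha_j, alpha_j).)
type A_8

The matrix has rank 8 with 2's on the diagonal. Reading the off-diagonal entries as Dynkin edges (a single edge where a_ij = a_ji = -1; a double or triple edge where a_ij * a_ji = 2 or 3), the diagram is a chain of 8 nodes with single edges (A_8). One simple-root ordering that puts it in standard form is (alpha_1, alpha_6, alpha_2, alpha_8, alpha_3, alpha_4, alpha_7, alpha_5). So the algebra is type A_8, i.e. sl(9).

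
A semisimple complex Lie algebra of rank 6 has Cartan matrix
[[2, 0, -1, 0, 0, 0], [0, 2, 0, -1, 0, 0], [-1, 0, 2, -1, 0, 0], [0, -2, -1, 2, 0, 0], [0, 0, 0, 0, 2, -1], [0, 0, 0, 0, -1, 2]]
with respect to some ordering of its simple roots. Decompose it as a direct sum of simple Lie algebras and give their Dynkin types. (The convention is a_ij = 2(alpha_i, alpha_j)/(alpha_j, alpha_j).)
A_2 (sl(3)) ⊕ B_4 (so(9))

The diagram associated to this matrix has two connected components: the simple roots {alpha_5, alpha_6} form a chain of 2 nodes with single edges (A_2), and {alpha_1, alpha_2, alpha_3, alpha_4} form a chain of 4 nodes with a double edge at one end; the terminal node there is the unique short simple root (B_4). A semisimple Lie algebra decomposes uniquely as the direct sum of simple ideals, one per connected component of its Dynkin diagram, so g ≅ A_2 ⊕ B_4 (dimension 8 + 36 = 44).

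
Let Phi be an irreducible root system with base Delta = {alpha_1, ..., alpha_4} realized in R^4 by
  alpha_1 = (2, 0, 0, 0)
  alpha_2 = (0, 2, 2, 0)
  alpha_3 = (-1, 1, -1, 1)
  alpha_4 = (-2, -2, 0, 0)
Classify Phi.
type F_4

Compute the Cartan integers a_ij = 2(alpha_i, alpha_j)/(alpha_j, alpha_j); the resulting 4x4 Cartan matrix is
[[2, 0, -1, -1], [0, 2, 0, -1], [-1, 0, 2, 0], [-2, -1, 0, 2]].
The roots have two lengths (squared-length ratio 2:1); the short ones are alpha_{1,3}. The associated Dynkin diagram is a chain of 4 nodes with a double edge between the middle two (F_4), so the type is F_4.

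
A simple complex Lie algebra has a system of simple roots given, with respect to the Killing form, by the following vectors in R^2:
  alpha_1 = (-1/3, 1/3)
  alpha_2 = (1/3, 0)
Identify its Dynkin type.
Compute the Cartan integers a_ij = 2(alpha_i, alpha_j)/(alpha_j, alpha_j); the resulting 2x2 Cartan matrix is
[[2, -2], [-1, 2]].
The roots have two lengths (squared-length ratio 2:1); the short ones are alpha_{2}. The associated Dynkin diagram is a chain of 2 nodes with a double edge at one end; the terminal node there is the unique short simple root (B_2), so the type is B_2 (the algebra so(5)).

B_2 (so(5))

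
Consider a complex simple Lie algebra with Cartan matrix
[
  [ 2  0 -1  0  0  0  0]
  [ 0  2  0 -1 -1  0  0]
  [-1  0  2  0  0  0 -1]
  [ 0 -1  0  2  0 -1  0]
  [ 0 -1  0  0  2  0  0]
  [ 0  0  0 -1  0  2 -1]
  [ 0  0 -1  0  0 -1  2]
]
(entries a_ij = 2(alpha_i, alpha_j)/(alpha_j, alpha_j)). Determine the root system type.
The matrix has rank 7 with 2's on the diagonal. Reading the off-diagonal entries as Dynkin edges (a single edge where a_ij = a_ji = -1; a double or triple edge where a_ij * a_ji = 2 or 3), the diagram is a chain of 7 nodes with single edges (A_7). One simple-root ordering that puts it in standard form is (alpha_1, alpha_3, alpha_7, alpha_6, alpha_4, alpha_2, alpha_5). So the algebra is type A_7, i.e. sl(8).

A7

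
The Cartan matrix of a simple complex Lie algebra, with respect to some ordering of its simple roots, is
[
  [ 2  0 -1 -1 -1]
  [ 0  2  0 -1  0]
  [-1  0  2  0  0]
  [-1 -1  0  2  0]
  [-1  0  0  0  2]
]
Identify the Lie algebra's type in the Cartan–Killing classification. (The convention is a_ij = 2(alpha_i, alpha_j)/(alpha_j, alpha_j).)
D5

The matrix has rank 5 with 2's on the diagonal. Reading the off-diagonal entries as Dynkin edges (a single edge where a_ij = a_ji = -1; a double or triple edge where a_ij * a_ji = 2 or 3), the diagram is a chain of 3 nodes with a fork of two nodes at one end (D_5). One simple-root ordering that puts it in standard form is (alpha_2, alpha_4, alpha_1, alpha_5, alpha_3). So the algebra is type D_5, i.e. so(10).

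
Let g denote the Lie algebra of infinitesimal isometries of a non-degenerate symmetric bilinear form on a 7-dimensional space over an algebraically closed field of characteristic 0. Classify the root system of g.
This is so(7) with 7 odd, which has dimension 7(7-1)/2 = 21 and rank (7-1)/2 = 3. In the classification of classical Lie algebras, the orthogonal algebra so(2n+1) in an odd number of variables has type B_n; here n = 3, so the Dynkin diagram is a chain of 3 nodes with a double edge at one end; the terminal node there is the unique short simple root (B_3). Hence the type is B_3.

B_3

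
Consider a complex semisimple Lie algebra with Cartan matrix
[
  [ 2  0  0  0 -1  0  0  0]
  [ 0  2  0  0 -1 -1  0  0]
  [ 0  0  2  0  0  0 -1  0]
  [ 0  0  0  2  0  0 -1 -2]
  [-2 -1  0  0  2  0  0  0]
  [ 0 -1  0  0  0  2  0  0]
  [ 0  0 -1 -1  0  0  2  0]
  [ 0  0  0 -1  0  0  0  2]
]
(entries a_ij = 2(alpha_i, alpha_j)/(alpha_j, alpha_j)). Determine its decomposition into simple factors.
type B_4 + type B_4

The diagram associated to this matrix has two connected components: the simple roots {alpha_3, alpha_4, alpha_7, alpha_8} form a chain of 4 nodes with a double edge at one end; the terminal node there is the unique short simple root (B_4), and {alpha_1, alpha_2, alpha_5, alpha_6} form a chain of 4 nodes with a double edge at one end; the terminal node there is the unique short simple root (B_4). A semisimple Lie algebra decomposes uniquely as the direct sum of simple ideals, one per connected component of its Dynkin diagram, so g ≅ B_4 ⊕ B_4 (dimension 36 + 36 = 72).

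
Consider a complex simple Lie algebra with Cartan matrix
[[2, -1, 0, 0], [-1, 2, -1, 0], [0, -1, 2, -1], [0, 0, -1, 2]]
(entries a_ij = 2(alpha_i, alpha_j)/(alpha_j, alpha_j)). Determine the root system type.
The matrix has rank 4 with 2's on the diagonal. Reading the off-diagonal entries as Dynkin edges (a single edge where a_ij = a_ji = -1; a double or triple edge where a_ij * a_ji = 2 or 3), the diagram is a chain of 4 nodes with single edges (A_4). One simple-root ordering that puts it in standard form is (alpha_4, alpha_3, alpha_2, alpha_1). So the algebra is type A_4, i.e. sl(5).

A_4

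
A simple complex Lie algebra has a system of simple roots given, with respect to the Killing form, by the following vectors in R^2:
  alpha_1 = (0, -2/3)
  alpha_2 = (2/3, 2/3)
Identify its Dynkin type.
Compute the Cartan integers a_ij = 2(alpha_i, alpha_j)/(alpha_j, alpha_j); the resulting 2x2 Cartan matrix is
[[2, -1], [-2, 2]].
The roots have two lengths (squared-length ratio 2:1); the short ones are alpha_{1}. The associated Dynkin diagram is a chain of 2 nodes with a double edge at one end; the terminal node there is the unique short simple root (B_2), so the type is B_2 (the algebra so(5)).

type B_2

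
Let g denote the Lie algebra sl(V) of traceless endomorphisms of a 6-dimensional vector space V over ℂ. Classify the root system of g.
A5

This is sl(6), which has dimension 6^2 - 1 = 35 and rank 6 - 1 = 5 (a Cartan subalgebra is the diagonal traceless matrices). In the classification of classical Lie algebras, the special linear algebra sl(n+1) has type A_n; here n = 5, so the Dynkin diagram is a chain of 5 nodes with single edges (A_5). Hence the type is A_5.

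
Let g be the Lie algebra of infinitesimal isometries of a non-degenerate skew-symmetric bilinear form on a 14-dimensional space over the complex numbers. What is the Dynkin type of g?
C7

This is sp(14), which has dimension 14(14+1)/2 = 105 and rank 14/2 = 7. In the classification of classical Lie algebras, the symplectic algebra sp(2n) has type C_n; here n = 7, so the Dynkin diagram is a chain of 7 nodes with a double edge at one end; the terminal node there is the unique long simple root (C_7). Hence the type is C_7.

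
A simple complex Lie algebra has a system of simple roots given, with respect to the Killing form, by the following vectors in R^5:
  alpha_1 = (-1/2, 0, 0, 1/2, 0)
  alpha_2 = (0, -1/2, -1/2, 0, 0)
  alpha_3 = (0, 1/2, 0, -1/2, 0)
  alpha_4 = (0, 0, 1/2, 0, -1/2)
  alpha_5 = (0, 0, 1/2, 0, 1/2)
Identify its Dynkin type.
Compute the Cartan integers a_ij = 2(alpha_i, alpha_j)/(alpha_j, alpha_j); the resulting 5x5 Cartan matrix is
[[2, 0, -1, 0, 0], [0, 2, -1, -1, -1], [-1, -1, 2, 0, 0], [0, -1, 0, 2, 0], [0, -1, 0, 0, 2]].
All simple roots have the same length, so the diagram is simply laced. The associated Dynkin diagram is a chain of 3 nodes with a fork of two nodes at one end (D_5), so the type is D_5 (the algebra so(10)).

D5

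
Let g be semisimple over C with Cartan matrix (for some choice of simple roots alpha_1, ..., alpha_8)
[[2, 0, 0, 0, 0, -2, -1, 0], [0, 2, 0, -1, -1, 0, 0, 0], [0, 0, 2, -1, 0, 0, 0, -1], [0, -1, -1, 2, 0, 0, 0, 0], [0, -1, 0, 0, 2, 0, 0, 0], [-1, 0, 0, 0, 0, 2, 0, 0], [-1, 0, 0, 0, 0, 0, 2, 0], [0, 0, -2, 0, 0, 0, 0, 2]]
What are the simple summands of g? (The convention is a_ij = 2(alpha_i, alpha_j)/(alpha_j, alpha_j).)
type B_3 + type C_5

The diagram associated to this matrix has two connected components: the simple roots {alpha_1, alpha_6, alpha_7} form a chain of 3 nodes with a double edge at one end; the terminal node there is the unique short simple root (B_3), and {alpha_2, alpha_3, alpha_4, alpha_5, alpha_8} form a chain of 5 nodes with a double edge at one end; the terminal node there is the unique long simple root (C_5). A semisimple Lie algebra decomposes uniquely as the direct sum of simple ideals, one per connected component of its Dynkin diagram, so g ≅ B_3 ⊕ C_5 (dimension 21 + 55 = 76).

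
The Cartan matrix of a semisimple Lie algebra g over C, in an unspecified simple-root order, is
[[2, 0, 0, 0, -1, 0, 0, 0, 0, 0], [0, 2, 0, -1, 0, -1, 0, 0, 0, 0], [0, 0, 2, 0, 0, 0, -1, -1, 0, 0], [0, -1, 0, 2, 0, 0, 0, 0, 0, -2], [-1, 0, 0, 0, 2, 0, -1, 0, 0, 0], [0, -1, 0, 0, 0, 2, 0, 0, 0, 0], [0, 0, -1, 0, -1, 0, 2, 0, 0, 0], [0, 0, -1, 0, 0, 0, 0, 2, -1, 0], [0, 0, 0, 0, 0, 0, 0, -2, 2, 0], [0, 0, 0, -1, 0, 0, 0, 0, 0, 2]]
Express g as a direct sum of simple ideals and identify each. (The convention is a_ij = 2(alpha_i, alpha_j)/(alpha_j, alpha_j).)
The diagram associated to this matrix has two connected components: the simple roots {alpha_2, alpha_4, alpha_6, alpha_10} form a chain of 4 nodes with a double edge at one end; the terminal node there is the unique short simple root (B_4), and {alpha_1, alpha_3, alpha_5, alpha_7, alpha_8, alpha_9} form a chain of 6 nodes with a double edge at one end; the terminal node there is the unique long simple root (C_6). A semisimple Lie algebra decomposes uniquely as the direct sum of simple ideals, one per connected component of its Dynkin diagram, so g ≅ B_4 ⊕ C_6 (dimension 36 + 78 = 114).

B4 ⊕ C6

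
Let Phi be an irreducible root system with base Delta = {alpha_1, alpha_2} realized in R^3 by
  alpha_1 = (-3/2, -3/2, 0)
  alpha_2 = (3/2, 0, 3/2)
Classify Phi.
Compute the Cartan integers a_ij = 2(alpha_i, alpha_j)/(alpha_j, alpha_j); the resulting 2x2 Cartan matrix is
[[2, -1], [-1, 2]].
All simple roots have the same length, so the diagram is simply laced. The associated Dynkin diagram is a chain of 2 nodes with single edges (A_2), so the type is A_2 (the algebra sl(3)).

A2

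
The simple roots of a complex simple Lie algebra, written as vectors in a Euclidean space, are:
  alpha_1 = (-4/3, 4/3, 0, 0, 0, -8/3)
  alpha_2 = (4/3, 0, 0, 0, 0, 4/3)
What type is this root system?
type G_2

Compute the Cartan integers a_ij = 2(alpha_i, alpha_j)/(alpha_j, alpha_j); the resulting 2x2 Cartan matrix is
[[2, -3], [-1, 2]].
The roots have two lengths (squared-length ratio 3:1); the short ones are alpha_{2}. The associated Dynkin diagram is two nodes joined by a triple edge (G_2), so the type is G_2.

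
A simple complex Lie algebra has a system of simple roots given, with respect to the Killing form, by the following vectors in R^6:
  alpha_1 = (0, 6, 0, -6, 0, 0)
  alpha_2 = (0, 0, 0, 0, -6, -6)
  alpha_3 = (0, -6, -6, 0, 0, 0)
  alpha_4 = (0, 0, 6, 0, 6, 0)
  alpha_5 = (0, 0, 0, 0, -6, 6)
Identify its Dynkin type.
D_5

Compute the Cartan integers a_ij = 2(alpha_i, alpha_j)/(alpha_j, alpha_j); the resulting 5x5 Cartan matrix is
[[2, 0, -1, 0, 0], [0, 2, 0, -1, 0], [-1, 0, 2, -1, 0], [0, -1, -1, 2, -1], [0, 0, 0, -1, 2]].
All simple roots have the same length, so the diagram is simply laced. The associated Dynkin diagram is a chain of 3 nodes with a fork of two nodes at one end (D_5), so the type is D_5 (the algebra so(10)).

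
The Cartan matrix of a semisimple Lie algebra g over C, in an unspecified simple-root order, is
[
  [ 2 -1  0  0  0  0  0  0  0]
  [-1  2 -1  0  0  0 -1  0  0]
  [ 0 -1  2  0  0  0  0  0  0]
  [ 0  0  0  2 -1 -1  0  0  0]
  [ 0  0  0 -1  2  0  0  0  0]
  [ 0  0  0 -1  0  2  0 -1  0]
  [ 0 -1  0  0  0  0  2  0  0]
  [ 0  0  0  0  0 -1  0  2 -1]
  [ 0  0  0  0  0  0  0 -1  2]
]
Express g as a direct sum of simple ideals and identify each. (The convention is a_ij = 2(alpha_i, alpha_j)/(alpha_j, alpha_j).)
A_5 (sl(6)) ⊕ D_4 (so(8))

The diagram associated to this matrix has two connected components: the simple roots {alpha_4, alpha_5, alpha_6, alpha_8, alpha_9} form a chain of 5 nodes with single edges (A_5), and {alpha_1, alpha_2, alpha_3, alpha_7} form a chain of 2 nodes with a fork of two nodes at one end (D_4). A semisimple Lie algebra decomposes uniquely as the direct sum of simple ideals, one per connected component of its Dynkin diagram, so g ≅ A_5 ⊕ D_4 (dimension 35 + 28 = 63).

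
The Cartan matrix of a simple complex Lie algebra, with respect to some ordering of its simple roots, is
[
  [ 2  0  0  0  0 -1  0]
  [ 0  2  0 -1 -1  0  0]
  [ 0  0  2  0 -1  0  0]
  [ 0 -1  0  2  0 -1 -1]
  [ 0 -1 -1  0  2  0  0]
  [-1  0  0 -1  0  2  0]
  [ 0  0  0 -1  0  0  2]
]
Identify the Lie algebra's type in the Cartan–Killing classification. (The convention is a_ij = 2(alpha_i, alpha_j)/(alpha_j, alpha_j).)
type E_7

The matrix has rank 7 with 2's on the diagonal. Reading the off-diagonal entries as Dynkin edges (a single edge where a_ij = a_ji = -1; a double or triple edge where a_ij * a_ji = 2 or 3), the diagram is a chain of 6 nodes with one extra node attached to the third node from one end (E_7). One simple-root ordering that puts it in standard form is (alpha_1, alpha_7, alpha_6, alpha_4, alpha_2, alpha_5, alpha_3). So the algebra is type E_7.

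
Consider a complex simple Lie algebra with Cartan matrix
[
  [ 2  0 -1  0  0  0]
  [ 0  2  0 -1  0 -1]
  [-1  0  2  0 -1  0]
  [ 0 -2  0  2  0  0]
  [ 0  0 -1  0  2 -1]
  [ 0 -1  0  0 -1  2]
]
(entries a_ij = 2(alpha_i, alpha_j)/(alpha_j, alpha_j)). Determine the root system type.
The matrix has rank 6 with 2's on the diagonal. Reading the off-diagonal entries as Dynkin edges (a single edge where a_ij = a_ji = -1; a double or triple edge where a_ij * a_ji = 2 or 3), the diagram is a chain of 6 nodes with a double edge at one end; the terminal node there is the unique long simple root (C_6). One simple-root ordering that puts it in standard form is (alpha_1, alpha_3, alpha_5, alpha_6, alpha_2, alpha_4). So the algebra is type C_6, i.e. sp(12).

type C_6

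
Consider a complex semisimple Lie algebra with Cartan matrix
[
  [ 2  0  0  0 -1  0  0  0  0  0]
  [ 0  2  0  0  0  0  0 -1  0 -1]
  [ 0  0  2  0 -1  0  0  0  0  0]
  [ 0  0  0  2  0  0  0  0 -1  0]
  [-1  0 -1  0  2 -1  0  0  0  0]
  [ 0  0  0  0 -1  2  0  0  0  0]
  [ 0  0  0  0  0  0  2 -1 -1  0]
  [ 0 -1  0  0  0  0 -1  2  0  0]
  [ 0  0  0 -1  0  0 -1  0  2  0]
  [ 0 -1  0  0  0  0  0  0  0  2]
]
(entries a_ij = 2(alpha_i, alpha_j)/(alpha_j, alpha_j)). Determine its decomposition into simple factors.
The diagram associated to this matrix has two connected components: the simple roots {alpha_2, alpha_4, alpha_7, alpha_8, alpha_9, alpha_10} form a chain of 6 nodes with single edges (A_6), and {alpha_1, alpha_3, alpha_5, alpha_6} form a chain of 2 nodes with a fork of two nodes at one end (D_4). A semisimple Lie algebra decomposes uniquely as the direct sum of simple ideals, one per connected component of its Dynkin diagram, so g ≅ A_6 ⊕ D_4 (dimension 48 + 28 = 76).

A6 + D4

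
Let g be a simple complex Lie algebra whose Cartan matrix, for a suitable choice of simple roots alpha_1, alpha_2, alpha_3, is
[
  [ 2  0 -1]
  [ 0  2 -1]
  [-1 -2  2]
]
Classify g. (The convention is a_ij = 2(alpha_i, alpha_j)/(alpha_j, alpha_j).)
B_3

The matrix has rank 3 with 2's on the diagonal. Reading the off-diagonal entries as Dynkin edges (a single edge where a_ij = a_ji = -1; a double or triple edge where a_ij * a_ji = 2 or 3), the diagram is a chain of 3 nodes with a double edge at one end; the terminal node there is the unique short simple root (B_3). One simple-root ordering that puts it in standard form is (alpha_1, alpha_3, alpha_2). So the algebra is type B_3, i.e. so(7).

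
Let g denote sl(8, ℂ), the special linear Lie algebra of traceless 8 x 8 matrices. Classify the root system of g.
A_7

This is sl(8), which has dimension 8^2 - 1 = 63 and rank 8 - 1 = 7 (a Cartan subalgebra is the diagonal traceless matrices). In the classification of classical Lie algebras, the special linear algebra sl(n+1) has type A_n; here n = 7, so the Dynkin diagram is a chain of 7 nodes with single edges (A_7). Hence the type is A_7.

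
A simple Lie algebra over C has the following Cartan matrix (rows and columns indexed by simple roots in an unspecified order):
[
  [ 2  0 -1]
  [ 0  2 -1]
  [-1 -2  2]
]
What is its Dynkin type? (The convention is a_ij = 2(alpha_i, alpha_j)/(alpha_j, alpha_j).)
B_3 (so(7))

The matrix has rank 3 with 2's on the diagonal. Reading the off-diagonal entries as Dynkin edges (a single edge where a_ij = a_ji = -1; a double or triple edge where a_ij * a_ji = 2 or 3), the diagram is a chain of 3 nodes with a double edge at one end; the terminal node there is the unique short simple root (B_3). One simple-root ordering that puts it in standard form is (alpha_1, alpha_3, alpha_2). So the algebra is type B_3, i.e. so(7).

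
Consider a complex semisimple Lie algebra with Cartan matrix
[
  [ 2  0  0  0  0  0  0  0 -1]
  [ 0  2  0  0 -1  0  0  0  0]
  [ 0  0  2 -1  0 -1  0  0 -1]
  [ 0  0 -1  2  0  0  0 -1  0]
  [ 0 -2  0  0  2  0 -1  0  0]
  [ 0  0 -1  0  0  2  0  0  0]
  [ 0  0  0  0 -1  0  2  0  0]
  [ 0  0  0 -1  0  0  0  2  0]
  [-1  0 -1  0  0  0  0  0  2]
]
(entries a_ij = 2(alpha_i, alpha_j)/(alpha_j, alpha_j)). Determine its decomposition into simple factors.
The diagram associated to this matrix has two connected components: the simple roots {alpha_2, alpha_5, alpha_7} form a chain of 3 nodes with a double edge at one end; the terminal node there is the unique short simple root (B_3), and {alpha_1, alpha_3, alpha_4, alpha_6, alpha_8, alpha_9} form a chain of 5 nodes with one extra node attached to the third node from one end (E_6). A semisimple Lie algebra decomposes uniquely as the direct sum of simple ideals, one per connected component of its Dynkin diagram, so g ≅ B_3 ⊕ E_6 (dimension 21 + 78 = 99).

B_3 (so(7)) + E_6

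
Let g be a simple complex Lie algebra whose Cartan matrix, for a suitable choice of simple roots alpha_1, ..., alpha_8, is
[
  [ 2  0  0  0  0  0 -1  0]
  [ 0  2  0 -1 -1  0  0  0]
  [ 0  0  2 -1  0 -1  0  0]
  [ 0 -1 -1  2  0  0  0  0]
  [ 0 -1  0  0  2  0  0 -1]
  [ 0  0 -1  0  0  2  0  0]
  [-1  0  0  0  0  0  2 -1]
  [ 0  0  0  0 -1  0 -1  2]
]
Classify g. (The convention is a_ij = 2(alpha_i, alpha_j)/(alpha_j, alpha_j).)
type A_8

The matrix has rank 8 with 2's on the diagonal. Reading the off-diagonal entries as Dynkin edges (a single edge where a_ij = a_ji = -1; a double or triple edge where a_ij * a_ji = 2 or 3), the diagram is a chain of 8 nodes with single edges (A_8). One simple-root ordering that puts it in standard form is (alpha_6, alpha_3, alpha_4, alpha_2, alpha_5, alpha_8, alpha_7, alpha_1). So the algebra is type A_8, i.e. sl(9).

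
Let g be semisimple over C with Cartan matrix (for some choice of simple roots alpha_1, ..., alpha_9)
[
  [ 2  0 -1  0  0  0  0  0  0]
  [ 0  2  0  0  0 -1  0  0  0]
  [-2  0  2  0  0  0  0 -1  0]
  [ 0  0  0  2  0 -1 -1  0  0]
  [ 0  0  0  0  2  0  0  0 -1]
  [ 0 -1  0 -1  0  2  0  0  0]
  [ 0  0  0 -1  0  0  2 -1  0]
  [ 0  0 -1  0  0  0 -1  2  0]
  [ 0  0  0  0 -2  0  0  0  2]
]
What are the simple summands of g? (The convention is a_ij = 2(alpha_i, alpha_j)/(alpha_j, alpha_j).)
B_2 (so(5)) + B_7 (so(15))

The diagram associated to this matrix has two connected components: the simple roots {alpha_5, alpha_9} form a chain of 2 nodes with a double edge at one end; the terminal node there is the unique short simple root (B_2), and {alpha_1, alpha_2, alpha_3, alpha_4, alpha_6, alpha_7, alpha_8} form a chain of 7 nodes with a double edge at one end; the terminal node there is the unique short simple root (B_7). A semisimple Lie algebra decomposes uniquely as the direct sum of simple ideals, one per connected component of its Dynkin diagram, so g ≅ B_2 ⊕ B_7 (dimension 10 + 105 = 115).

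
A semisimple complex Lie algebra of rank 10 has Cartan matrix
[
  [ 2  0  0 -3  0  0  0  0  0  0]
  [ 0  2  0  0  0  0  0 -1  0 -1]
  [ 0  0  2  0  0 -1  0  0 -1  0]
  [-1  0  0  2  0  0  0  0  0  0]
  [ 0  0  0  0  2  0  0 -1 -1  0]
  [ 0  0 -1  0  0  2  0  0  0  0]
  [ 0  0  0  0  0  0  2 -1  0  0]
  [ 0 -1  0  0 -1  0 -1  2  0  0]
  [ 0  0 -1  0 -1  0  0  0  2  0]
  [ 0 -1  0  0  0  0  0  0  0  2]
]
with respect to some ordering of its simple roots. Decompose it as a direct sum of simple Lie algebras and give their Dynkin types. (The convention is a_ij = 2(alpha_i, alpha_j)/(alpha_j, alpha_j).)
The diagram associated to this matrix has two connected components: the simple roots {alpha_2, alpha_3, alpha_5, alpha_6, alpha_7, alpha_8, alpha_9, alpha_10} form a chain of 7 nodes with one extra node attached to the third node from one end (E_8), and {alpha_1, alpha_4} form two nodes joined by a triple edge (G_2). A semisimple Lie algebra decomposes uniquely as the direct sum of simple ideals, one per connected component of its Dynkin diagram, so g ≅ E_8 ⊕ G_2 (dimension 248 + 14 = 262).

E_8 ⊕ G_2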